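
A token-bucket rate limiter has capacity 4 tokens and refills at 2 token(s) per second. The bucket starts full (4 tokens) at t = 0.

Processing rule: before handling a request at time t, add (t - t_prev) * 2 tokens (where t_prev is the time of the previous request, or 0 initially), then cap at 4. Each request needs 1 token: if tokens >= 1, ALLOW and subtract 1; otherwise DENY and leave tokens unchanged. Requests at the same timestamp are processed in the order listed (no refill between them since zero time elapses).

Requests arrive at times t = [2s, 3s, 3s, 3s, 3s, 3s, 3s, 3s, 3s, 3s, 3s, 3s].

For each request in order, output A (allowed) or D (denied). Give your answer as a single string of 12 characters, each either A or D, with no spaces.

Simulating step by step:
  req#1 t=2s: ALLOW
  req#2 t=3s: ALLOW
  req#3 t=3s: ALLOW
  req#4 t=3s: ALLOW
  req#5 t=3s: ALLOW
  req#6 t=3s: DENY
  req#7 t=3s: DENY
  req#8 t=3s: DENY
  req#9 t=3s: DENY
  req#10 t=3s: DENY
  req#11 t=3s: DENY
  req#12 t=3s: DENY

Answer: AAAAADDDDDDD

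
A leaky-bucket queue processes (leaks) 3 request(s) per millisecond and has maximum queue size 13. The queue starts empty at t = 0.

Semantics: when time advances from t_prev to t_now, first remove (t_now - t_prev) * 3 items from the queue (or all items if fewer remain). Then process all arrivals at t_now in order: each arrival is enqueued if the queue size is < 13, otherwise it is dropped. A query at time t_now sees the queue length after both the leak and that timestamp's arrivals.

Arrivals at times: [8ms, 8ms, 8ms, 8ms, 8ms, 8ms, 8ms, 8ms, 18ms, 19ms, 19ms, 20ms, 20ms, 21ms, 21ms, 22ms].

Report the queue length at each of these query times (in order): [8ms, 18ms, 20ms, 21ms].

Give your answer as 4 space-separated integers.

Queue lengths at query times:
  query t=8ms: backlog = 8
  query t=18ms: backlog = 1
  query t=20ms: backlog = 2
  query t=21ms: backlog = 2

Answer: 8 1 2 2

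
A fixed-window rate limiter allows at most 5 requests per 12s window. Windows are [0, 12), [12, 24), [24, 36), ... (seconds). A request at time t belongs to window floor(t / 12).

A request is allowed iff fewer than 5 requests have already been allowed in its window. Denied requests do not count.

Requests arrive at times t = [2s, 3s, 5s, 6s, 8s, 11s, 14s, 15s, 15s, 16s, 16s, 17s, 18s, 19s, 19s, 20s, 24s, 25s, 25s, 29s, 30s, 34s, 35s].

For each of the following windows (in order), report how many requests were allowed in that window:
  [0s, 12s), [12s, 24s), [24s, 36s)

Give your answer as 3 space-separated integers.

Answer: 5 5 5

Derivation:
Processing requests:
  req#1 t=2s (window 0): ALLOW
  req#2 t=3s (window 0): ALLOW
  req#3 t=5s (window 0): ALLOW
  req#4 t=6s (window 0): ALLOW
  req#5 t=8s (window 0): ALLOW
  req#6 t=11s (window 0): DENY
  req#7 t=14s (window 1): ALLOW
  req#8 t=15s (window 1): ALLOW
  req#9 t=15s (window 1): ALLOW
  req#10 t=16s (window 1): ALLOW
  req#11 t=16s (window 1): ALLOW
  req#12 t=17s (window 1): DENY
  req#13 t=18s (window 1): DENY
  req#14 t=19s (window 1): DENY
  req#15 t=19s (window 1): DENY
  req#16 t=20s (window 1): DENY
  req#17 t=24s (window 2): ALLOW
  req#18 t=25s (window 2): ALLOW
  req#19 t=25s (window 2): ALLOW
  req#20 t=29s (window 2): ALLOW
  req#21 t=30s (window 2): ALLOW
  req#22 t=34s (window 2): DENY
  req#23 t=35s (window 2): DENY

Allowed counts by window: 5 5 5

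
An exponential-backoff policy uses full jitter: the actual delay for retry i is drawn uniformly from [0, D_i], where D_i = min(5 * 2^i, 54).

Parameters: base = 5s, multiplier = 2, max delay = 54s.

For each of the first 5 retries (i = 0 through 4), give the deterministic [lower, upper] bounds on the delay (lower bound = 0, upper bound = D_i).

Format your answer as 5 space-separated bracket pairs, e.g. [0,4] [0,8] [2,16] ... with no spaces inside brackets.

Answer: [0,5] [0,10] [0,20] [0,40] [0,54]

Derivation:
Computing bounds per retry:
  i=0: D_i=min(5*2^0,54)=5, bounds=[0,5]
  i=1: D_i=min(5*2^1,54)=10, bounds=[0,10]
  i=2: D_i=min(5*2^2,54)=20, bounds=[0,20]
  i=3: D_i=min(5*2^3,54)=40, bounds=[0,40]
  i=4: D_i=min(5*2^4,54)=54, bounds=[0,54]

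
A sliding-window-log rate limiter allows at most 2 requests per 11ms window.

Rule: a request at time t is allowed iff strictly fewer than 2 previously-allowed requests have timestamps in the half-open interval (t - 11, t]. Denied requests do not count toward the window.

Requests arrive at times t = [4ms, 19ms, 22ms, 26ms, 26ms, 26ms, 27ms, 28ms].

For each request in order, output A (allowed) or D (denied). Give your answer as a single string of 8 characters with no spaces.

Answer: AAADDDDD

Derivation:
Tracking allowed requests in the window:
  req#1 t=4ms: ALLOW
  req#2 t=19ms: ALLOW
  req#3 t=22ms: ALLOW
  req#4 t=26ms: DENY
  req#5 t=26ms: DENY
  req#6 t=26ms: DENY
  req#7 t=27ms: DENY
  req#8 t=28ms: DENY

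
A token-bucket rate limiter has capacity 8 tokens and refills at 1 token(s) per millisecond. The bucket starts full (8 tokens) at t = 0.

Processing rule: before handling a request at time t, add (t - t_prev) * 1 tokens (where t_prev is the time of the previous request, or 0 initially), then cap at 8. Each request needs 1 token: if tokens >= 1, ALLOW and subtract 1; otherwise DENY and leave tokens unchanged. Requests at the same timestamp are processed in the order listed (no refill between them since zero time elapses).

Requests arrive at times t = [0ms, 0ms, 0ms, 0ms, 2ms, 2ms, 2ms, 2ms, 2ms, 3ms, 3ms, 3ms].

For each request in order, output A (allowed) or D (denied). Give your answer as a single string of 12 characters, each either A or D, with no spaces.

Answer: AAAAAAAAAAAD

Derivation:
Simulating step by step:
  req#1 t=0ms: ALLOW
  req#2 t=0ms: ALLOW
  req#3 t=0ms: ALLOW
  req#4 t=0ms: ALLOW
  req#5 t=2ms: ALLOW
  req#6 t=2ms: ALLOW
  req#7 t=2ms: ALLOW
  req#8 t=2ms: ALLOW
  req#9 t=2ms: ALLOW
  req#10 t=3ms: ALLOW
  req#11 t=3ms: ALLOW
  req#12 t=3ms: DENY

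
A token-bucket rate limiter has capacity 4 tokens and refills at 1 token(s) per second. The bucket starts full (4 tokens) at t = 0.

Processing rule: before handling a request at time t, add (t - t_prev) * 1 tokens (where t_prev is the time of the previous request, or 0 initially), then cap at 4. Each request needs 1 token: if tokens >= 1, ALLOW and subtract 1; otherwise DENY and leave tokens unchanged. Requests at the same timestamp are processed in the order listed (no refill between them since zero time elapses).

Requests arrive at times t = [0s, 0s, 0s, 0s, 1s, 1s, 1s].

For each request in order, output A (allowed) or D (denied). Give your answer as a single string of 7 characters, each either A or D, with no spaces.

Answer: AAAAADD

Derivation:
Simulating step by step:
  req#1 t=0s: ALLOW
  req#2 t=0s: ALLOW
  req#3 t=0s: ALLOW
  req#4 t=0s: ALLOW
  req#5 t=1s: ALLOW
  req#6 t=1s: DENY
  req#7 t=1s: DENY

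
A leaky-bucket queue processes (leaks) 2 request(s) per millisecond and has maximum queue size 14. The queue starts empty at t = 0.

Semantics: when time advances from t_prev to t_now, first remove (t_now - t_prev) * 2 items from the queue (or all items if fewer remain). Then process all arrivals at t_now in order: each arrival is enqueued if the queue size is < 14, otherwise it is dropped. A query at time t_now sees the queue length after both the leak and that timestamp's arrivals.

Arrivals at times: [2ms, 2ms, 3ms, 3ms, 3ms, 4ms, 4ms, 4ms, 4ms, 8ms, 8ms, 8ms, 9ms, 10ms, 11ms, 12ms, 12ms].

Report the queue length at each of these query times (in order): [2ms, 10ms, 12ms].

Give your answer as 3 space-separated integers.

Answer: 2 1 2

Derivation:
Queue lengths at query times:
  query t=2ms: backlog = 2
  query t=10ms: backlog = 1
  query t=12ms: backlog = 2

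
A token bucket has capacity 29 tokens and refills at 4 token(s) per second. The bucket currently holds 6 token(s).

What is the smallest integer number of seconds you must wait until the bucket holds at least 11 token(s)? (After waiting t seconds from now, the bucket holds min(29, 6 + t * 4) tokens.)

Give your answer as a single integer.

Need 6 + t * 4 >= 11, so t >= 5/4.
Smallest integer t = ceil(5/4) = 2.

Answer: 2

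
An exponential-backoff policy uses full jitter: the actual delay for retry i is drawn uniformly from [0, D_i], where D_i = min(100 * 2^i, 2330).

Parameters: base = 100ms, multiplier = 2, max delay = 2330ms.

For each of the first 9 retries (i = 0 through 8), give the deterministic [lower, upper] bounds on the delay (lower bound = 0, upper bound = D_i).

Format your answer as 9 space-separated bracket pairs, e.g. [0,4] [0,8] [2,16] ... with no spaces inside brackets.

Answer: [0,100] [0,200] [0,400] [0,800] [0,1600] [0,2330] [0,2330] [0,2330] [0,2330]

Derivation:
Computing bounds per retry:
  i=0: D_i=min(100*2^0,2330)=100, bounds=[0,100]
  i=1: D_i=min(100*2^1,2330)=200, bounds=[0,200]
  i=2: D_i=min(100*2^2,2330)=400, bounds=[0,400]
  i=3: D_i=min(100*2^3,2330)=800, bounds=[0,800]
  i=4: D_i=min(100*2^4,2330)=1600, bounds=[0,1600]
  i=5: D_i=min(100*2^5,2330)=2330, bounds=[0,2330]
  i=6: D_i=min(100*2^6,2330)=2330, bounds=[0,2330]
  i=7: D_i=min(100*2^7,2330)=2330, bounds=[0,2330]
  i=8: D_i=min(100*2^8,2330)=2330, bounds=[0,2330]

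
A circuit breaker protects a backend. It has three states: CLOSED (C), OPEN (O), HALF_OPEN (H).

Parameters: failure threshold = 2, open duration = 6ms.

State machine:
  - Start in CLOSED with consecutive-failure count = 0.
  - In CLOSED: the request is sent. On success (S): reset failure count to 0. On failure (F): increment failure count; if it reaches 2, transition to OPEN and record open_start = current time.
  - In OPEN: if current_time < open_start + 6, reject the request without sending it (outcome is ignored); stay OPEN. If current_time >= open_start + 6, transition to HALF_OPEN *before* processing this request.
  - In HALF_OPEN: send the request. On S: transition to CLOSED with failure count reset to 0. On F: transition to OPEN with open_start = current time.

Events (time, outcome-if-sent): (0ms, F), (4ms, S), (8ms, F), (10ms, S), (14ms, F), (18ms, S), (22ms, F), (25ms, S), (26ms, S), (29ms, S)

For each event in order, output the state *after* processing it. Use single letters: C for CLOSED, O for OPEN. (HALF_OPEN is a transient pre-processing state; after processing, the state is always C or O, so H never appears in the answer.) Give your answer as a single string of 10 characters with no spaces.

Answer: CCCCCCCCCC

Derivation:
State after each event:
  event#1 t=0ms outcome=F: state=CLOSED
  event#2 t=4ms outcome=S: state=CLOSED
  event#3 t=8ms outcome=F: state=CLOSED
  event#4 t=10ms outcome=S: state=CLOSED
  event#5 t=14ms outcome=F: state=CLOSED
  event#6 t=18ms outcome=S: state=CLOSED
  event#7 t=22ms outcome=F: state=CLOSED
  event#8 t=25ms outcome=S: state=CLOSED
  event#9 t=26ms outcome=S: state=CLOSED
  event#10 t=29ms outcome=S: state=CLOSED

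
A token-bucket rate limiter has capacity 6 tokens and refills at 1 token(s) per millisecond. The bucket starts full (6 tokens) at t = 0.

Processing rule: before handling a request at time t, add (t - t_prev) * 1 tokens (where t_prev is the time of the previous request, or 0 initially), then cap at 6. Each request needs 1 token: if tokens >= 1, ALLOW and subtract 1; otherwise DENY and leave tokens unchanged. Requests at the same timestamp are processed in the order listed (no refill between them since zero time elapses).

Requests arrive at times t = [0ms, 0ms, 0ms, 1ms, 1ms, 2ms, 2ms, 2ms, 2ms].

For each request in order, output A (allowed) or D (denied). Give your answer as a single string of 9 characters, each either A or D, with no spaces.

Simulating step by step:
  req#1 t=0ms: ALLOW
  req#2 t=0ms: ALLOW
  req#3 t=0ms: ALLOW
  req#4 t=1ms: ALLOW
  req#5 t=1ms: ALLOW
  req#6 t=2ms: ALLOW
  req#7 t=2ms: ALLOW
  req#8 t=2ms: ALLOW
  req#9 t=2ms: DENY

Answer: AAAAAAAAD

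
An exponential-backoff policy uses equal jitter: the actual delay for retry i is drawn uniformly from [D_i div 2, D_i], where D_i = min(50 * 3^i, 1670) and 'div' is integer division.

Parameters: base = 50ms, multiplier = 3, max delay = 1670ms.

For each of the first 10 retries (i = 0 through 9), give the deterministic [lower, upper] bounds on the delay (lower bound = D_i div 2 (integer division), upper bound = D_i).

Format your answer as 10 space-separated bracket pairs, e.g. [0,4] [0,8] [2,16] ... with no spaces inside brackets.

Computing bounds per retry:
  i=0: D_i=min(50*3^0,1670)=50, bounds=[25,50]
  i=1: D_i=min(50*3^1,1670)=150, bounds=[75,150]
  i=2: D_i=min(50*3^2,1670)=450, bounds=[225,450]
  i=3: D_i=min(50*3^3,1670)=1350, bounds=[675,1350]
  i=4: D_i=min(50*3^4,1670)=1670, bounds=[835,1670]
  i=5: D_i=min(50*3^5,1670)=1670, bounds=[835,1670]
  i=6: D_i=min(50*3^6,1670)=1670, bounds=[835,1670]
  i=7: D_i=min(50*3^7,1670)=1670, bounds=[835,1670]
  i=8: D_i=min(50*3^8,1670)=1670, bounds=[835,1670]
  i=9: D_i=min(50*3^9,1670)=1670, bounds=[835,1670]

Answer: [25,50] [75,150] [225,450] [675,1350] [835,1670] [835,1670] [835,1670] [835,1670] [835,1670] [835,1670]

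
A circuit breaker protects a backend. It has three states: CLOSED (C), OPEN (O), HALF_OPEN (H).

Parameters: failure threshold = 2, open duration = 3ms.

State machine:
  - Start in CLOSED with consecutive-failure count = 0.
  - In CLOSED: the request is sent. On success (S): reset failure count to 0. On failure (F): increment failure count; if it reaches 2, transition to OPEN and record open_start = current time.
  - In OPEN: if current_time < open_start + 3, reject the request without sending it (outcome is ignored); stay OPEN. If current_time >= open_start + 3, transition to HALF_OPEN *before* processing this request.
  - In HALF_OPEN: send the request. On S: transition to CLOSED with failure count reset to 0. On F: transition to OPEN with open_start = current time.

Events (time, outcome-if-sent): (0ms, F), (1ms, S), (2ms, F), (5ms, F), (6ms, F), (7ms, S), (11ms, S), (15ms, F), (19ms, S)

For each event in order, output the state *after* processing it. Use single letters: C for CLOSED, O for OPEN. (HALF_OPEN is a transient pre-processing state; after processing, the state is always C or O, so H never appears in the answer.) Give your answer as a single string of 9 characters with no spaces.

Answer: CCCOOOCCC

Derivation:
State after each event:
  event#1 t=0ms outcome=F: state=CLOSED
  event#2 t=1ms outcome=S: state=CLOSED
  event#3 t=2ms outcome=F: state=CLOSED
  event#4 t=5ms outcome=F: state=OPEN
  event#5 t=6ms outcome=F: state=OPEN
  event#6 t=7ms outcome=S: state=OPEN
  event#7 t=11ms outcome=S: state=CLOSED
  event#8 t=15ms outcome=F: state=CLOSED
  event#9 t=19ms outcome=S: state=CLOSED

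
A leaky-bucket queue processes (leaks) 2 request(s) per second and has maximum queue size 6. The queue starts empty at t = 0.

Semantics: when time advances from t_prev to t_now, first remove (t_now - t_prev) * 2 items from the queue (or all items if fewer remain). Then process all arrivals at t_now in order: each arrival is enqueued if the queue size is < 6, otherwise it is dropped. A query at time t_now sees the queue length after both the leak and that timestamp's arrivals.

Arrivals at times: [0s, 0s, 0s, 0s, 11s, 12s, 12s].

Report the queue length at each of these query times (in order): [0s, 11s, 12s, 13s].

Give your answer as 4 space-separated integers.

Answer: 4 1 2 0

Derivation:
Queue lengths at query times:
  query t=0s: backlog = 4
  query t=11s: backlog = 1
  query t=12s: backlog = 2
  query t=13s: backlog = 0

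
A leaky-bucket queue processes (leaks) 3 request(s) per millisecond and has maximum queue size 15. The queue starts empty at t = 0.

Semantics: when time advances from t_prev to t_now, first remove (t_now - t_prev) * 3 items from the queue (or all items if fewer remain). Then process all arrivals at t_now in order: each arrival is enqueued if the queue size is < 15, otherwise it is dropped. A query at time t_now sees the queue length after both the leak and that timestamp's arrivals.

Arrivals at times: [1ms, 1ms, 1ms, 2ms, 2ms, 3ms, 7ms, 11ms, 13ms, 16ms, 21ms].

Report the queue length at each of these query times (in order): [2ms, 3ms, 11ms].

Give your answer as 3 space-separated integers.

Answer: 2 1 1

Derivation:
Queue lengths at query times:
  query t=2ms: backlog = 2
  query t=3ms: backlog = 1
  query t=11ms: backlog = 1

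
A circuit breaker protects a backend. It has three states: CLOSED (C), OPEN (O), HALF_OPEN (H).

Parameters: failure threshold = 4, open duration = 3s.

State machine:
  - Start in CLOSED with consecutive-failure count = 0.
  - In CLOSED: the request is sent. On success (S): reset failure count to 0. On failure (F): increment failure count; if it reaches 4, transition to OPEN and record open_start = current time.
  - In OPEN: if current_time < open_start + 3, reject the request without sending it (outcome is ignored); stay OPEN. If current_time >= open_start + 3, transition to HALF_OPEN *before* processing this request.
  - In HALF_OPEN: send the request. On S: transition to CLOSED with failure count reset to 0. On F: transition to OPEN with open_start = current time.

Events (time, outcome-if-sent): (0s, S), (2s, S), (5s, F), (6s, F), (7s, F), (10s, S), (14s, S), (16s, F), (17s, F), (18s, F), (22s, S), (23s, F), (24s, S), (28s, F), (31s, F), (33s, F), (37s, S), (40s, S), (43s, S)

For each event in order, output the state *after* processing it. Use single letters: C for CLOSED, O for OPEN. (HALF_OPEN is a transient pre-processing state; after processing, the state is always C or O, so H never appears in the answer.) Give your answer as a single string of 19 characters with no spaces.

State after each event:
  event#1 t=0s outcome=S: state=CLOSED
  event#2 t=2s outcome=S: state=CLOSED
  event#3 t=5s outcome=F: state=CLOSED
  event#4 t=6s outcome=F: state=CLOSED
  event#5 t=7s outcome=F: state=CLOSED
  event#6 t=10s outcome=S: state=CLOSED
  event#7 t=14s outcome=S: state=CLOSED
  event#8 t=16s outcome=F: state=CLOSED
  event#9 t=17s outcome=F: state=CLOSED
  event#10 t=18s outcome=F: state=CLOSED
  event#11 t=22s outcome=S: state=CLOSED
  event#12 t=23s outcome=F: state=CLOSED
  event#13 t=24s outcome=S: state=CLOSED
  event#14 t=28s outcome=F: state=CLOSED
  event#15 t=31s outcome=F: state=CLOSED
  event#16 t=33s outcome=F: state=CLOSED
  event#17 t=37s outcome=S: state=CLOSED
  event#18 t=40s outcome=S: state=CLOSED
  event#19 t=43s outcome=S: state=CLOSED

Answer: CCCCCCCCCCCCCCCCCCC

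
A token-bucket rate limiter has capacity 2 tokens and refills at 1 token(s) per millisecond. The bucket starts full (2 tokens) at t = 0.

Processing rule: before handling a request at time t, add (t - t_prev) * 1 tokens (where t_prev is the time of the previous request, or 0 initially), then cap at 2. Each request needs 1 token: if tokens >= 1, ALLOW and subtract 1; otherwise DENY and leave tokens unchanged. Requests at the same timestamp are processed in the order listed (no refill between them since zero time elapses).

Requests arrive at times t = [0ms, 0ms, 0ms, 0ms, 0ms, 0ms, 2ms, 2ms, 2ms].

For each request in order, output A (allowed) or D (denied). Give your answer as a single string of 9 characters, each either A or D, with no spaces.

Simulating step by step:
  req#1 t=0ms: ALLOW
  req#2 t=0ms: ALLOW
  req#3 t=0ms: DENY
  req#4 t=0ms: DENY
  req#5 t=0ms: DENY
  req#6 t=0ms: DENY
  req#7 t=2ms: ALLOW
  req#8 t=2ms: ALLOW
  req#9 t=2ms: DENY

Answer: AADDDDAAD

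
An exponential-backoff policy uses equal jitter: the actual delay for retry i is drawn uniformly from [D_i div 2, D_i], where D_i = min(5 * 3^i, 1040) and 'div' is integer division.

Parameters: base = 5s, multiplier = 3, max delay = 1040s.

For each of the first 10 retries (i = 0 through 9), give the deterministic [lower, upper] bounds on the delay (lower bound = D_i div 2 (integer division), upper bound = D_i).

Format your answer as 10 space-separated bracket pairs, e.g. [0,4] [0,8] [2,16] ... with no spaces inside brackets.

Answer: [2,5] [7,15] [22,45] [67,135] [202,405] [520,1040] [520,1040] [520,1040] [520,1040] [520,1040]

Derivation:
Computing bounds per retry:
  i=0: D_i=min(5*3^0,1040)=5, bounds=[2,5]
  i=1: D_i=min(5*3^1,1040)=15, bounds=[7,15]
  i=2: D_i=min(5*3^2,1040)=45, bounds=[22,45]
  i=3: D_i=min(5*3^3,1040)=135, bounds=[67,135]
  i=4: D_i=min(5*3^4,1040)=405, bounds=[202,405]
  i=5: D_i=min(5*3^5,1040)=1040, bounds=[520,1040]
  i=6: D_i=min(5*3^6,1040)=1040, bounds=[520,1040]
  i=7: D_i=min(5*3^7,1040)=1040, bounds=[520,1040]
  i=8: D_i=min(5*3^8,1040)=1040, bounds=[520,1040]
  i=9: D_i=min(5*3^9,1040)=1040, bounds=[520,1040]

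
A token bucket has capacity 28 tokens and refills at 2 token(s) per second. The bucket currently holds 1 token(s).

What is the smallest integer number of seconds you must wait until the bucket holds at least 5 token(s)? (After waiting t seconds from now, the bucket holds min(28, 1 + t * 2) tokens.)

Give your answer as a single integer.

Need 1 + t * 2 >= 5, so t >= 4/2.
Smallest integer t = ceil(4/2) = 2.

Answer: 2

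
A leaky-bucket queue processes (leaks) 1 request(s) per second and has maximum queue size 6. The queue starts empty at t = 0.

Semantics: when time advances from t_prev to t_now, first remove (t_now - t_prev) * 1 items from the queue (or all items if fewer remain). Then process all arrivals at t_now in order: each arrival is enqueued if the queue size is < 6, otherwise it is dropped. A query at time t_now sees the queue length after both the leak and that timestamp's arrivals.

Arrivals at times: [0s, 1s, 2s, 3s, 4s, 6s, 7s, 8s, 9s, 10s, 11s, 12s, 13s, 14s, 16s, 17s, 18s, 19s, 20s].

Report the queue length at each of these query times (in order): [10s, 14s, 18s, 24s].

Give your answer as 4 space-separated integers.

Answer: 1 1 1 0

Derivation:
Queue lengths at query times:
  query t=10s: backlog = 1
  query t=14s: backlog = 1
  query t=18s: backlog = 1
  query t=24s: backlog = 0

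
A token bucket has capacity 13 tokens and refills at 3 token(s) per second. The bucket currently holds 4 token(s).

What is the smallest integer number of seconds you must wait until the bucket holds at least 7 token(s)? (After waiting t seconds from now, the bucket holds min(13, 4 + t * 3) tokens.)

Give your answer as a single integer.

Answer: 1

Derivation:
Need 4 + t * 3 >= 7, so t >= 3/3.
Smallest integer t = ceil(3/3) = 1.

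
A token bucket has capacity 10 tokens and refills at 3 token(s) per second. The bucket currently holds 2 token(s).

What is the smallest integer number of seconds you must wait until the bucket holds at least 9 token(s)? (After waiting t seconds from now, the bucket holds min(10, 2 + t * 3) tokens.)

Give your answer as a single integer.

Need 2 + t * 3 >= 9, so t >= 7/3.
Smallest integer t = ceil(7/3) = 3.

Answer: 3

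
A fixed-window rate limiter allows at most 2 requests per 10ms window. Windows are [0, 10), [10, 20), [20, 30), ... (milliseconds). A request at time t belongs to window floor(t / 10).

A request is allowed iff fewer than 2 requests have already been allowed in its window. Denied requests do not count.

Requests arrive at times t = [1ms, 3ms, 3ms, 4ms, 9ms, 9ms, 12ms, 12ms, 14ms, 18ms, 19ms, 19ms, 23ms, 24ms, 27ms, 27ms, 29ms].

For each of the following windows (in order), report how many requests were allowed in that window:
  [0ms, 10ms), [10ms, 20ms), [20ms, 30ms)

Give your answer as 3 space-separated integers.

Answer: 2 2 2

Derivation:
Processing requests:
  req#1 t=1ms (window 0): ALLOW
  req#2 t=3ms (window 0): ALLOW
  req#3 t=3ms (window 0): DENY
  req#4 t=4ms (window 0): DENY
  req#5 t=9ms (window 0): DENY
  req#6 t=9ms (window 0): DENY
  req#7 t=12ms (window 1): ALLOW
  req#8 t=12ms (window 1): ALLOW
  req#9 t=14ms (window 1): DENY
  req#10 t=18ms (window 1): DENY
  req#11 t=19ms (window 1): DENY
  req#12 t=19ms (window 1): DENY
  req#13 t=23ms (window 2): ALLOW
  req#14 t=24ms (window 2): ALLOW
  req#15 t=27ms (window 2): DENY
  req#16 t=27ms (window 2): DENY
  req#17 t=29ms (window 2): DENY

Allowed counts by window: 2 2 2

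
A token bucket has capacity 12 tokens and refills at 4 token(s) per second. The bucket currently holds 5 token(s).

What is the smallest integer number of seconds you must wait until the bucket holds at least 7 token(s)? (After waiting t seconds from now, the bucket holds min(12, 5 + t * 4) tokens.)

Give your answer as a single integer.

Need 5 + t * 4 >= 7, so t >= 2/4.
Smallest integer t = ceil(2/4) = 1.

Answer: 1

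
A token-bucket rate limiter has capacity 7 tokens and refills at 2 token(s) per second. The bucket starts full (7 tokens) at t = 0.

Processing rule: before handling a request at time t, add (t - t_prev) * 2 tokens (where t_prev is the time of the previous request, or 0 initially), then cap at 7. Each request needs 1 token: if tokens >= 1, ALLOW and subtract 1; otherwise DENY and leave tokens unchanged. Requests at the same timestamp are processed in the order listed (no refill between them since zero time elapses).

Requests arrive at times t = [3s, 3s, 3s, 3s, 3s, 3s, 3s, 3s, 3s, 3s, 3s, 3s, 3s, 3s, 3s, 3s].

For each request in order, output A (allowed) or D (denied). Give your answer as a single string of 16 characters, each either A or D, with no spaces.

Answer: AAAAAAADDDDDDDDD

Derivation:
Simulating step by step:
  req#1 t=3s: ALLOW
  req#2 t=3s: ALLOW
  req#3 t=3s: ALLOW
  req#4 t=3s: ALLOW
  req#5 t=3s: ALLOW
  req#6 t=3s: ALLOW
  req#7 t=3s: ALLOW
  req#8 t=3s: DENY
  req#9 t=3s: DENY
  req#10 t=3s: DENY
  req#11 t=3s: DENY
  req#12 t=3s: DENY
  req#13 t=3s: DENY
  req#14 t=3s: DENY
  req#15 t=3s: DENY
  req#16 t=3s: DENY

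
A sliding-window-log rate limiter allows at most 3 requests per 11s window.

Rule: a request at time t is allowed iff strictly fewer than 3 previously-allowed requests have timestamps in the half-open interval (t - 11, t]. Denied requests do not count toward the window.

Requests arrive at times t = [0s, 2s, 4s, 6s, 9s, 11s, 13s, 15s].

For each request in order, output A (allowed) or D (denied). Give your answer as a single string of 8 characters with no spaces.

Tracking allowed requests in the window:
  req#1 t=0s: ALLOW
  req#2 t=2s: ALLOW
  req#3 t=4s: ALLOW
  req#4 t=6s: DENY
  req#5 t=9s: DENY
  req#6 t=11s: ALLOW
  req#7 t=13s: ALLOW
  req#8 t=15s: ALLOW

Answer: AAADDAAA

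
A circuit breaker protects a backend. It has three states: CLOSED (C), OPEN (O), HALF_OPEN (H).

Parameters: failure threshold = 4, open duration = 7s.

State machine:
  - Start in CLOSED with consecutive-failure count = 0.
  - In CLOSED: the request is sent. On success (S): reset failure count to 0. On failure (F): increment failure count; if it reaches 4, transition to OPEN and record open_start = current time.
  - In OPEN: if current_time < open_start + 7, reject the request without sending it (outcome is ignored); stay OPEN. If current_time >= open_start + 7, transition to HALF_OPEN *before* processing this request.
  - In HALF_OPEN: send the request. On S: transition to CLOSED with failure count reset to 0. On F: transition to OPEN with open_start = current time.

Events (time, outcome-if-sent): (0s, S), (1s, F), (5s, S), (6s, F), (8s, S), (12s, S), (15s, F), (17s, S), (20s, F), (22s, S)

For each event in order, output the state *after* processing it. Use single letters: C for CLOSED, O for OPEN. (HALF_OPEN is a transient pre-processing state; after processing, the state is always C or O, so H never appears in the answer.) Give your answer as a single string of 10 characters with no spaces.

Answer: CCCCCCCCCC

Derivation:
State after each event:
  event#1 t=0s outcome=S: state=CLOSED
  event#2 t=1s outcome=F: state=CLOSED
  event#3 t=5s outcome=S: state=CLOSED
  event#4 t=6s outcome=F: state=CLOSED
  event#5 t=8s outcome=S: state=CLOSED
  event#6 t=12s outcome=S: state=CLOSED
  event#7 t=15s outcome=F: state=CLOSED
  event#8 t=17s outcome=S: state=CLOSED
  event#9 t=20s outcome=F: state=CLOSED
  event#10 t=22s outcome=S: state=CLOSED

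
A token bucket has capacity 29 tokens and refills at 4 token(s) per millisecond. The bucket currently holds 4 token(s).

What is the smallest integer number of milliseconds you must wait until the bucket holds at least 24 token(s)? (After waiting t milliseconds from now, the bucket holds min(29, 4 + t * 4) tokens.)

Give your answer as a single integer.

Answer: 5

Derivation:
Need 4 + t * 4 >= 24, so t >= 20/4.
Smallest integer t = ceil(20/4) = 5.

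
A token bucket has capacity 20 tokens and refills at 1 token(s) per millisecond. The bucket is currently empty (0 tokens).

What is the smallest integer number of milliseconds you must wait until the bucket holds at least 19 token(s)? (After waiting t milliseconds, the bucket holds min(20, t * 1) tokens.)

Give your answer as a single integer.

Answer: 19

Derivation:
Need t * 1 >= 19, so t >= 19/1.
Smallest integer t = ceil(19/1) = 19.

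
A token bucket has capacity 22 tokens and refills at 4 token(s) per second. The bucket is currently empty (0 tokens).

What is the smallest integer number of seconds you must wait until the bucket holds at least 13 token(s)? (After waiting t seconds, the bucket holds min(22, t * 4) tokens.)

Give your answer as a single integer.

Answer: 4

Derivation:
Need t * 4 >= 13, so t >= 13/4.
Smallest integer t = ceil(13/4) = 4.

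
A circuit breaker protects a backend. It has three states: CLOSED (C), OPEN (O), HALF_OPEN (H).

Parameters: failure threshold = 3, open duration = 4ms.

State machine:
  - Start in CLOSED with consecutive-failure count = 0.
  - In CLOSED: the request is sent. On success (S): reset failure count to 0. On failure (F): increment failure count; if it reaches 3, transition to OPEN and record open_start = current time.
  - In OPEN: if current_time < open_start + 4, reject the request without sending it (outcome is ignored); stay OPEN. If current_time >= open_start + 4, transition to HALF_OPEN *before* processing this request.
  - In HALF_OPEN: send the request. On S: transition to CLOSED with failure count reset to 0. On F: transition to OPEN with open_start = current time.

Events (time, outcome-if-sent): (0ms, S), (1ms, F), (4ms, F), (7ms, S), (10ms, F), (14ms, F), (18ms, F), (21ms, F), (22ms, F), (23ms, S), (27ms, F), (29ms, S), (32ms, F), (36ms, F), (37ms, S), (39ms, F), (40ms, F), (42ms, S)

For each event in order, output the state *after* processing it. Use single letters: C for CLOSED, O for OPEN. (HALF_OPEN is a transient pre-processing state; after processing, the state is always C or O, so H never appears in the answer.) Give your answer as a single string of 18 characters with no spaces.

Answer: CCCCCCOOOOOOOOOOOO

Derivation:
State after each event:
  event#1 t=0ms outcome=S: state=CLOSED
  event#2 t=1ms outcome=F: state=CLOSED
  event#3 t=4ms outcome=F: state=CLOSED
  event#4 t=7ms outcome=S: state=CLOSED
  event#5 t=10ms outcome=F: state=CLOSED
  event#6 t=14ms outcome=F: state=CLOSED
  event#7 t=18ms outcome=F: state=OPEN
  event#8 t=21ms outcome=F: state=OPEN
  event#9 t=22ms outcome=F: state=OPEN
  event#10 t=23ms outcome=S: state=OPEN
  event#11 t=27ms outcome=F: state=OPEN
  event#12 t=29ms outcome=S: state=OPEN
  event#13 t=32ms outcome=F: state=OPEN
  event#14 t=36ms outcome=F: state=OPEN
  event#15 t=37ms outcome=S: state=OPEN
  event#16 t=39ms outcome=F: state=OPEN
  event#17 t=40ms outcome=F: state=OPEN
  event#18 t=42ms outcome=S: state=OPEN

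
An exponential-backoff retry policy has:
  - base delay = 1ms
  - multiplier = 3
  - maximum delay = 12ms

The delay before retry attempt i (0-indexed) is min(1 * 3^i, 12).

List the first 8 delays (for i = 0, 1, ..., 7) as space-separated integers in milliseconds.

Computing each delay:
  i=0: min(1*3^0, 12) = 1
  i=1: min(1*3^1, 12) = 3
  i=2: min(1*3^2, 12) = 9
  i=3: min(1*3^3, 12) = 12
  i=4: min(1*3^4, 12) = 12
  i=5: min(1*3^5, 12) = 12
  i=6: min(1*3^6, 12) = 12
  i=7: min(1*3^7, 12) = 12

Answer: 1 3 9 12 12 12 12 12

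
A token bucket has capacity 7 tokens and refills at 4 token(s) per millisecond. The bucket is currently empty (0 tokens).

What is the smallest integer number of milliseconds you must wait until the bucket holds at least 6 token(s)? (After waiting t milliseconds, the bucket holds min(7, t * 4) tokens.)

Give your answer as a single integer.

Answer: 2

Derivation:
Need t * 4 >= 6, so t >= 6/4.
Smallest integer t = ceil(6/4) = 2.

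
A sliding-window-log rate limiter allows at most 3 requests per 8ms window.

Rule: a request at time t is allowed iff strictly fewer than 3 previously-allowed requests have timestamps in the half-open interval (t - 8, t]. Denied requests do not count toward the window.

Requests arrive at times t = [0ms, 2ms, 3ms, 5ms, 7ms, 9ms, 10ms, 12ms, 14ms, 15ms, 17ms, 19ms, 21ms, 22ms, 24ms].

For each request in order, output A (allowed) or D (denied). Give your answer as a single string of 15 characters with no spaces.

Tracking allowed requests in the window:
  req#1 t=0ms: ALLOW
  req#2 t=2ms: ALLOW
  req#3 t=3ms: ALLOW
  req#4 t=5ms: DENY
  req#5 t=7ms: DENY
  req#6 t=9ms: ALLOW
  req#7 t=10ms: ALLOW
  req#8 t=12ms: ALLOW
  req#9 t=14ms: DENY
  req#10 t=15ms: DENY
  req#11 t=17ms: ALLOW
  req#12 t=19ms: ALLOW
  req#13 t=21ms: ALLOW
  req#14 t=22ms: DENY
  req#15 t=24ms: DENY

Answer: AAADDAAADDAAADD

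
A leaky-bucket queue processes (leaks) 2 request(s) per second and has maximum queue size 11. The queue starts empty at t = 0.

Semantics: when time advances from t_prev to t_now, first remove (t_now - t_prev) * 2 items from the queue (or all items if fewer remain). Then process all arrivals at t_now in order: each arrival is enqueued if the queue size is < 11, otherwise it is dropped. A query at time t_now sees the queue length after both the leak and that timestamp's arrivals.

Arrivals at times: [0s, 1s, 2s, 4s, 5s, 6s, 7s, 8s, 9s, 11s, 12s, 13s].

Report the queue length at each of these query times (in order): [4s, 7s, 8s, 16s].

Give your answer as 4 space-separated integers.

Queue lengths at query times:
  query t=4s: backlog = 1
  query t=7s: backlog = 1
  query t=8s: backlog = 1
  query t=16s: backlog = 0

Answer: 1 1 1 0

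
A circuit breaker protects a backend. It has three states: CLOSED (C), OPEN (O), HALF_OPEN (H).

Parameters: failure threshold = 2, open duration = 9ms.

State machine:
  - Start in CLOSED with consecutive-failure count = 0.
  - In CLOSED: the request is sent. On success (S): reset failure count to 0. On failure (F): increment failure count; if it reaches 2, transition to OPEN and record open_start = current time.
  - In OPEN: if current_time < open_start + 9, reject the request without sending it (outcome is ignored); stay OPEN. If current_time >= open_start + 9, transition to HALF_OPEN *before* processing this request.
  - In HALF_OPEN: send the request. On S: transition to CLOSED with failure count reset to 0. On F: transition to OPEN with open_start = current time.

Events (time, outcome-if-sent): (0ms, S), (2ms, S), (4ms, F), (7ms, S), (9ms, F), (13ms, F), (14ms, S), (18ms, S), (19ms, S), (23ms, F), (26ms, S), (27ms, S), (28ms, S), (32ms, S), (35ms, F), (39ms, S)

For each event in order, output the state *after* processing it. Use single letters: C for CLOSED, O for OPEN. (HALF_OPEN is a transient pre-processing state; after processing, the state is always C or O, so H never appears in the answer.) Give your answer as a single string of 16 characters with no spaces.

State after each event:
  event#1 t=0ms outcome=S: state=CLOSED
  event#2 t=2ms outcome=S: state=CLOSED
  event#3 t=4ms outcome=F: state=CLOSED
  event#4 t=7ms outcome=S: state=CLOSED
  event#5 t=9ms outcome=F: state=CLOSED
  event#6 t=13ms outcome=F: state=OPEN
  event#7 t=14ms outcome=S: state=OPEN
  event#8 t=18ms outcome=S: state=OPEN
  event#9 t=19ms outcome=S: state=OPEN
  event#10 t=23ms outcome=F: state=OPEN
  event#11 t=26ms outcome=S: state=OPEN
  event#12 t=27ms outcome=S: state=OPEN
  event#13 t=28ms outcome=S: state=OPEN
  event#14 t=32ms outcome=S: state=CLOSED
  event#15 t=35ms outcome=F: state=CLOSED
  event#16 t=39ms outcome=S: state=CLOSED

Answer: CCCCCOOOOOOOOCCC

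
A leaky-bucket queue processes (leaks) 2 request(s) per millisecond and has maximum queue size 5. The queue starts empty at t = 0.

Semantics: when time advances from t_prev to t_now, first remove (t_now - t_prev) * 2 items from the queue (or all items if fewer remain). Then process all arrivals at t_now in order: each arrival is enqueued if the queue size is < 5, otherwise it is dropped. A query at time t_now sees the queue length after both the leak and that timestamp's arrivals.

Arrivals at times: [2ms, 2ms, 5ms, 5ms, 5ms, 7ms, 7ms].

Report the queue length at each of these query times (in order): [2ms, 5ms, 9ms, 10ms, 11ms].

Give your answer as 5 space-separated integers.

Answer: 2 3 0 0 0

Derivation:
Queue lengths at query times:
  query t=2ms: backlog = 2
  query t=5ms: backlog = 3
  query t=9ms: backlog = 0
  query t=10ms: backlog = 0
  query t=11ms: backlog = 0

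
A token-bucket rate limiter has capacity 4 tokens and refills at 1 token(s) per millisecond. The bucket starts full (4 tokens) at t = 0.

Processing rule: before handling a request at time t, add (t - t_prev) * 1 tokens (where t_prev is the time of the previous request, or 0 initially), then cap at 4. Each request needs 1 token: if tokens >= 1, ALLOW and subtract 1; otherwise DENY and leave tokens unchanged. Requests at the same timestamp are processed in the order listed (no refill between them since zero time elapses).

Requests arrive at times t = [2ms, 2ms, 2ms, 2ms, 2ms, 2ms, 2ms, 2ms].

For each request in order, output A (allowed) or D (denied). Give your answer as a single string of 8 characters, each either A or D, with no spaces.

Simulating step by step:
  req#1 t=2ms: ALLOW
  req#2 t=2ms: ALLOW
  req#3 t=2ms: ALLOW
  req#4 t=2ms: ALLOW
  req#5 t=2ms: DENY
  req#6 t=2ms: DENY
  req#7 t=2ms: DENY
  req#8 t=2ms: DENY

Answer: AAAADDDD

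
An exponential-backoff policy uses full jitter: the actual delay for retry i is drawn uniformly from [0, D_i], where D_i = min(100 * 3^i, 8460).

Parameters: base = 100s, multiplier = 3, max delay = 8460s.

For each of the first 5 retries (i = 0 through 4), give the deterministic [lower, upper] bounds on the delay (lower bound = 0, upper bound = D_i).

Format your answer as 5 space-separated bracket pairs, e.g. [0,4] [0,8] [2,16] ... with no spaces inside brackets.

Computing bounds per retry:
  i=0: D_i=min(100*3^0,8460)=100, bounds=[0,100]
  i=1: D_i=min(100*3^1,8460)=300, bounds=[0,300]
  i=2: D_i=min(100*3^2,8460)=900, bounds=[0,900]
  i=3: D_i=min(100*3^3,8460)=2700, bounds=[0,2700]
  i=4: D_i=min(100*3^4,8460)=8100, bounds=[0,8100]

Answer: [0,100] [0,300] [0,900] [0,2700] [0,8100]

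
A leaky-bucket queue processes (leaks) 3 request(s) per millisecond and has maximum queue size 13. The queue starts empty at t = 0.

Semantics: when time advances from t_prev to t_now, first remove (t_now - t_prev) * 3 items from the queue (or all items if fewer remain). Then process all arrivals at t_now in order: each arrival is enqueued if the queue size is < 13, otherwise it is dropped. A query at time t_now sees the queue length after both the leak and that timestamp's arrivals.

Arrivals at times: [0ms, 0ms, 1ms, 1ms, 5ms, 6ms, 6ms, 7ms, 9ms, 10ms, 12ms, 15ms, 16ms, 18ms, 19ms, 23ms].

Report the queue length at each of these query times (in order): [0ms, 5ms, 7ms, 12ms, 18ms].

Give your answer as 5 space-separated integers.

Queue lengths at query times:
  query t=0ms: backlog = 2
  query t=5ms: backlog = 1
  query t=7ms: backlog = 1
  query t=12ms: backlog = 1
  query t=18ms: backlog = 1

Answer: 2 1 1 1 1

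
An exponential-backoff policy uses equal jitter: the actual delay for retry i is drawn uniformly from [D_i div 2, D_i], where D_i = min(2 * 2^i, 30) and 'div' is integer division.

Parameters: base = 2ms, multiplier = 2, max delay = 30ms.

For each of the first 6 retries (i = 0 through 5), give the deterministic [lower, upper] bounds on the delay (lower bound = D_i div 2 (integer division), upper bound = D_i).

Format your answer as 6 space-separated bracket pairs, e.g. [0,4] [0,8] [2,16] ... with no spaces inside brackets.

Answer: [1,2] [2,4] [4,8] [8,16] [15,30] [15,30]

Derivation:
Computing bounds per retry:
  i=0: D_i=min(2*2^0,30)=2, bounds=[1,2]
  i=1: D_i=min(2*2^1,30)=4, bounds=[2,4]
  i=2: D_i=min(2*2^2,30)=8, bounds=[4,8]
  i=3: D_i=min(2*2^3,30)=16, bounds=[8,16]
  i=4: D_i=min(2*2^4,30)=30, bounds=[15,30]
  i=5: D_i=min(2*2^5,30)=30, bounds=[15,30]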